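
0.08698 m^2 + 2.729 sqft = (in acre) 8.414e-05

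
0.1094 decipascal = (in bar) 1.094e-07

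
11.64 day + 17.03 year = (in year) 17.06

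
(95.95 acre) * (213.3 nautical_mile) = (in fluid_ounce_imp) 5.399e+15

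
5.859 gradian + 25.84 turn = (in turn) 25.85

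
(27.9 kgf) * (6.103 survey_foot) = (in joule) 509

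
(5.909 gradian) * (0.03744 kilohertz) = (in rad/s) 3.475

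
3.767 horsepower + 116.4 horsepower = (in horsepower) 120.2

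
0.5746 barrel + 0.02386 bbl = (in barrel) 0.5985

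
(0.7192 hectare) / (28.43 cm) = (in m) 2.53e+04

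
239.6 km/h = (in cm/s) 6656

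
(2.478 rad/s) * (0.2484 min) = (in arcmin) 1.27e+05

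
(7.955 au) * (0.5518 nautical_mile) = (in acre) 3.005e+11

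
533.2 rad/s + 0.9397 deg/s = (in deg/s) 3.055e+04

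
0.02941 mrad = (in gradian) 0.001872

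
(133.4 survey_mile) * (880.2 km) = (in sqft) 2.034e+12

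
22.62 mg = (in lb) 4.987e-05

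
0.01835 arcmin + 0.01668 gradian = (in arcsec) 55.14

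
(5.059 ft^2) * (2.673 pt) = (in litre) 0.4432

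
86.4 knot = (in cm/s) 4445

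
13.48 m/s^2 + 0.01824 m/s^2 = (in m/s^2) 13.5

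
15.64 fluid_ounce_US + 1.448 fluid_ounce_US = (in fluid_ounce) 17.09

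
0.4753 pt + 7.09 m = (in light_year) 7.494e-16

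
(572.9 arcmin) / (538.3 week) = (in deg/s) 2.933e-08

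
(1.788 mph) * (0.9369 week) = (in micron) 4.529e+11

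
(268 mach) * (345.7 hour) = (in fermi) 1.136e+26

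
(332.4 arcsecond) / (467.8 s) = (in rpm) 3.29e-05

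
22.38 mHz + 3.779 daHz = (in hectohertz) 0.3781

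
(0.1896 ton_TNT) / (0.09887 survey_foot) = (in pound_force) 5.918e+09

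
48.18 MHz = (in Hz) 4.818e+07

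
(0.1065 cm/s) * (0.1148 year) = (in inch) 1.518e+05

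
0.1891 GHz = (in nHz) 1.891e+17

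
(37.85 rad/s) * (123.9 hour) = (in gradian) 1.075e+09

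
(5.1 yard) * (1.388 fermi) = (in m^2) 6.473e-15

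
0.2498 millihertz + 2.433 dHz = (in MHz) 2.435e-07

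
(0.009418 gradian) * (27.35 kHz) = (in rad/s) 4.046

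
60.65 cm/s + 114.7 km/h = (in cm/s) 3247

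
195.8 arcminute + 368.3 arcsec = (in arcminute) 201.9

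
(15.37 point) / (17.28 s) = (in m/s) 0.0003138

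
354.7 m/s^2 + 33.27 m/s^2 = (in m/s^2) 388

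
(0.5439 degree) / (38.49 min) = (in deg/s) 0.0002355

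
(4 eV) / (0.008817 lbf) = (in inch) 6.433e-16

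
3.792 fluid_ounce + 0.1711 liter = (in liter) 0.2832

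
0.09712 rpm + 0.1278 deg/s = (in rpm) 0.1184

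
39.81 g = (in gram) 39.81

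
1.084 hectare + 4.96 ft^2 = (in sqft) 1.167e+05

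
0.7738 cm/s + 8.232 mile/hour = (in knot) 7.168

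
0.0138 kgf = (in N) 0.1353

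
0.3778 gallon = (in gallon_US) 0.3778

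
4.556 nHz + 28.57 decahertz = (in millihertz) 2.857e+05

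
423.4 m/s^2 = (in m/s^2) 423.4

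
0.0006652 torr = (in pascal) 0.08869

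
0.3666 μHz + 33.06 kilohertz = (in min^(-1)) 1.984e+06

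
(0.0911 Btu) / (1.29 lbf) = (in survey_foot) 54.95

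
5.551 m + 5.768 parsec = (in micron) 1.78e+23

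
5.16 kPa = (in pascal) 5160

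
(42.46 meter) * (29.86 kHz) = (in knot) 2.465e+06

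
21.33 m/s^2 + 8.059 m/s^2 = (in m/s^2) 29.39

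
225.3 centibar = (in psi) 32.68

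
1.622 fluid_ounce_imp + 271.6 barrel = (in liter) 4.318e+04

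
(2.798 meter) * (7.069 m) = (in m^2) 19.78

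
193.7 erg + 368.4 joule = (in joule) 368.4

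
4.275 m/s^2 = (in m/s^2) 4.275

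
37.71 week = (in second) 2.281e+07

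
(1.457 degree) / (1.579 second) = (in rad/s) 0.0161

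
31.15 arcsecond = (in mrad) 0.151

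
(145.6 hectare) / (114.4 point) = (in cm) 3.608e+09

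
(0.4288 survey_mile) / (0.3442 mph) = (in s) 4485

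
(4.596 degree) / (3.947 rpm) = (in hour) 5.391e-05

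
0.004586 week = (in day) 0.0321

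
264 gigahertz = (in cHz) 2.64e+13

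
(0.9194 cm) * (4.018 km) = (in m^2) 36.94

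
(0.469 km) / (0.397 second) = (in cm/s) 1.181e+05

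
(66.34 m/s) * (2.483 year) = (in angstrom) 5.195e+19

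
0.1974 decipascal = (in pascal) 0.01974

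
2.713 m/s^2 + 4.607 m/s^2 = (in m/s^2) 7.32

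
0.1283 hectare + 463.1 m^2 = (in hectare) 0.1746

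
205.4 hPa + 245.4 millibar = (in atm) 0.4449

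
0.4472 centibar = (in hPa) 4.472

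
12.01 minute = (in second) 720.6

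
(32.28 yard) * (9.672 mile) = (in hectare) 45.94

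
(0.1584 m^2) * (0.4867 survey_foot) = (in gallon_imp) 5.169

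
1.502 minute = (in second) 90.12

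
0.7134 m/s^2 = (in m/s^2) 0.7134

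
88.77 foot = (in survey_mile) 0.01681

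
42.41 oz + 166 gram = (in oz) 48.27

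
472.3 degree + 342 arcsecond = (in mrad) 8245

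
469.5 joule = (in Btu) 0.445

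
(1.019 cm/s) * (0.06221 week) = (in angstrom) 3.834e+12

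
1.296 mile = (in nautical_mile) 1.126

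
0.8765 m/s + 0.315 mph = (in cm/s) 101.7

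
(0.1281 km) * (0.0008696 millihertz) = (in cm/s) 0.01114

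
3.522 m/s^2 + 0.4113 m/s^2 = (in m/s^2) 3.933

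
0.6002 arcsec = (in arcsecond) 0.6002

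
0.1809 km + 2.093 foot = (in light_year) 1.919e-14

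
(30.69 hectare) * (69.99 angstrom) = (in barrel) 0.01351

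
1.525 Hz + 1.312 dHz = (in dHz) 16.56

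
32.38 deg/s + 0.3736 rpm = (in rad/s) 0.6043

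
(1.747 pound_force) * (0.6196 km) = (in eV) 3.005e+22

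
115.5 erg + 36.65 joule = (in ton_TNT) 8.76e-09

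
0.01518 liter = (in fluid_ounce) 0.5133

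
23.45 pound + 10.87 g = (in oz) 375.6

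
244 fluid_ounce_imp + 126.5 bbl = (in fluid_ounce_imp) 7.081e+05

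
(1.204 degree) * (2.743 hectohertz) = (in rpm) 55.04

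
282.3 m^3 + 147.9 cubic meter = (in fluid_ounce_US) 1.455e+07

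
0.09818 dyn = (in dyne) 0.09818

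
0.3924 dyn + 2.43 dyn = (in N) 2.822e-05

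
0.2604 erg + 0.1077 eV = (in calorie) 6.224e-09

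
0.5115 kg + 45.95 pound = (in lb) 47.08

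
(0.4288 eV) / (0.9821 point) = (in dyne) 1.983e-11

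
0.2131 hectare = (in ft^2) 2.294e+04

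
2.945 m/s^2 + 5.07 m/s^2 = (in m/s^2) 8.015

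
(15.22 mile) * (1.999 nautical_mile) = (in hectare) 9068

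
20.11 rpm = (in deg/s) 120.7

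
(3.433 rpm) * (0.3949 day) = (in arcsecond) 2.53e+09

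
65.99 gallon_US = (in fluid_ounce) 8447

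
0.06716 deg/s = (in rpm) 0.01119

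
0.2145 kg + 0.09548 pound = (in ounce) 9.094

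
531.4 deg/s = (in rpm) 88.57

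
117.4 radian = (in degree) 6727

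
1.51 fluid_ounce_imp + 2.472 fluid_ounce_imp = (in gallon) 0.02989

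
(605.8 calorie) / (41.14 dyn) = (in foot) 2.021e+07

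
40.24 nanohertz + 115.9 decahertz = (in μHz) 1.159e+09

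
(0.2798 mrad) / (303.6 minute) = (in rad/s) 1.536e-08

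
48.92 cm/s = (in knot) 0.9509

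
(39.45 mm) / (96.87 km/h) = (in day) 1.697e-08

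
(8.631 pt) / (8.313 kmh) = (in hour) 3.663e-07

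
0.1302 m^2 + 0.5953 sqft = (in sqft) 1.997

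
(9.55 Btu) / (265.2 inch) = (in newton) 1496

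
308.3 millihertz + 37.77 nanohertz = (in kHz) 0.0003083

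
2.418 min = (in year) 4.6e-06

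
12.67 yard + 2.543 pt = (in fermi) 1.159e+16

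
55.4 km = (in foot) 1.818e+05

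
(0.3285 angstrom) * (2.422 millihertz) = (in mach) 2.337e-16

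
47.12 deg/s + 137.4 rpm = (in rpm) 145.3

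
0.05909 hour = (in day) 0.002462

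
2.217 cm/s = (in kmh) 0.07981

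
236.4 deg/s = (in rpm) 39.4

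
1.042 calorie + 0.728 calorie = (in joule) 7.406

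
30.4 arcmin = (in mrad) 8.843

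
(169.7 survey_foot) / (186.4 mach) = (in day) 9.432e-09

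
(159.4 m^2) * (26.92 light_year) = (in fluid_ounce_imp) 1.429e+24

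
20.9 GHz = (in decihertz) 2.09e+11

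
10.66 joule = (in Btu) 0.0101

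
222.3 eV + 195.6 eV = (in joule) 6.695e-17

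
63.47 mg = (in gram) 0.06347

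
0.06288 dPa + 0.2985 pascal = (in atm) 3.008e-06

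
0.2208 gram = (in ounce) 0.007788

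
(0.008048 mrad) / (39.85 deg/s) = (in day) 1.339e-10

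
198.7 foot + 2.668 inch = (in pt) 1.719e+05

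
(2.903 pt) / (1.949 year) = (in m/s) 1.666e-11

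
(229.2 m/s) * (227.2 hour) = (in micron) 1.875e+14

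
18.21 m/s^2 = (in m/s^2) 18.21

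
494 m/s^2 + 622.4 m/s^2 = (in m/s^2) 1116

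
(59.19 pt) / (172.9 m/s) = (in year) 3.83e-12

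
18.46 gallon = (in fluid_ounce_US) 2363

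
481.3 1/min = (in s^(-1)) 8.022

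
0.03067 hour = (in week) 0.0001826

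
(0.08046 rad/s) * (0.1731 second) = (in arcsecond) 2873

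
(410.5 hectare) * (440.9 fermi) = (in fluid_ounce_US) 0.0612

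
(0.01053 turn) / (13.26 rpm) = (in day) 5.515e-07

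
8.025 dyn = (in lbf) 1.804e-05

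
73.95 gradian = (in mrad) 1162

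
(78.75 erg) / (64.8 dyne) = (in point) 34.45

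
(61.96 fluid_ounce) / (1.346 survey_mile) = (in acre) 2.09e-10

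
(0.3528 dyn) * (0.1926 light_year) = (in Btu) 6.093e+06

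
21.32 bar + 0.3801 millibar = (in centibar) 2132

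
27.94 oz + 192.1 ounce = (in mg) 6.238e+06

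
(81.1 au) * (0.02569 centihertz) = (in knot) 6.059e+09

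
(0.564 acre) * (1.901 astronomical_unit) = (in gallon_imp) 1.428e+17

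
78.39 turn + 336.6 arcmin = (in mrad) 4.926e+05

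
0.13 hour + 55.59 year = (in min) 2.922e+07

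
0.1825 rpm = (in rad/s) 0.01911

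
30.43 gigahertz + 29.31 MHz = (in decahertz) 3.046e+09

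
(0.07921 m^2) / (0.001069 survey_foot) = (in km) 0.2431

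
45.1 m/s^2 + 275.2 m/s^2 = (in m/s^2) 320.3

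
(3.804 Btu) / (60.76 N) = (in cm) 6605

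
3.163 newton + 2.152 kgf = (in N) 24.27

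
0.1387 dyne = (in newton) 1.387e-06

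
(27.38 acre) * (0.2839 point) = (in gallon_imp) 2441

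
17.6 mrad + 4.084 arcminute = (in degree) 1.076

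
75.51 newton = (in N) 75.51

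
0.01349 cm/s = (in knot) 0.0002622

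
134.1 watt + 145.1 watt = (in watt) 279.2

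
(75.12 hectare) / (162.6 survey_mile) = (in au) 1.919e-11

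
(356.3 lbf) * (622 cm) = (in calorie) 2356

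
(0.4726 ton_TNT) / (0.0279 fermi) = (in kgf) 7.227e+24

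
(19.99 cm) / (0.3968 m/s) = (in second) 0.5038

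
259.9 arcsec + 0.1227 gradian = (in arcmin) 10.96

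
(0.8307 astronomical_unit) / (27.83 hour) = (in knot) 2.411e+06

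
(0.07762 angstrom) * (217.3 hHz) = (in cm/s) 1.687e-05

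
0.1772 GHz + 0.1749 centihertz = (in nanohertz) 1.772e+17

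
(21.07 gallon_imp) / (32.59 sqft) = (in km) 3.164e-05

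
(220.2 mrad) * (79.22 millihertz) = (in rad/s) 0.01744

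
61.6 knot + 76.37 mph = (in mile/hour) 147.3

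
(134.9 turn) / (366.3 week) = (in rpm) 3.654e-05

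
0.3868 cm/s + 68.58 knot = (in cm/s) 3528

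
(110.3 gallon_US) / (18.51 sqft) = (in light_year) 2.566e-17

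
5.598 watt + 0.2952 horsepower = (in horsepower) 0.3027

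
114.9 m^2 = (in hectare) 0.01149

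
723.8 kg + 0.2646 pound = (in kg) 723.9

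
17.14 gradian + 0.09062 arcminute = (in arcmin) 925.7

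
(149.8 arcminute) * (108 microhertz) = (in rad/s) 4.706e-06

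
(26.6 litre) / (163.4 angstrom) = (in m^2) 1.628e+06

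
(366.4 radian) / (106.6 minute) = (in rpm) 0.547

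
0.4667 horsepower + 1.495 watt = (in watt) 349.5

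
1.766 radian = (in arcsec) 3.643e+05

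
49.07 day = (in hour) 1178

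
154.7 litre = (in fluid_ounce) 5231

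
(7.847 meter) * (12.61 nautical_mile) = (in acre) 45.28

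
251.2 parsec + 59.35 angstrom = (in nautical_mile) 4.185e+15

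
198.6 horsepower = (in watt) 1.481e+05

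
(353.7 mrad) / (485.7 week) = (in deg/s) 6.899e-08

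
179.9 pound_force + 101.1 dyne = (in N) 800.2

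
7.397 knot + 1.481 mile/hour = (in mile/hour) 9.993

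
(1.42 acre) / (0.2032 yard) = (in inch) 1.218e+06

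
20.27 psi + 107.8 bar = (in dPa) 1.092e+08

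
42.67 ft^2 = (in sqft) 42.67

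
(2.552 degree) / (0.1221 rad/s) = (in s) 0.3648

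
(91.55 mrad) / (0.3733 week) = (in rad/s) 4.055e-07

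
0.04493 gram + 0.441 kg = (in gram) 441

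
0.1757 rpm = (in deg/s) 1.054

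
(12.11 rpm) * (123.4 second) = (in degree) 8966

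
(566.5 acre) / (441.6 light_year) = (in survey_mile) 3.41e-16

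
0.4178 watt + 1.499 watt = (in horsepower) 0.00257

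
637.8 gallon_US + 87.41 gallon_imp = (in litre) 2812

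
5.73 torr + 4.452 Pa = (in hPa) 7.684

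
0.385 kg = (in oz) 13.58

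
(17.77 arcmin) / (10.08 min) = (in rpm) 8.162e-05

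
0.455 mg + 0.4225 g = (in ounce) 0.01492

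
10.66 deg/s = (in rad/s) 0.1861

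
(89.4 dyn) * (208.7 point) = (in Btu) 6.239e-08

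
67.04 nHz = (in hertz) 6.704e-08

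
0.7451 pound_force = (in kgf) 0.338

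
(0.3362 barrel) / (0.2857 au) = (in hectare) 1.251e-16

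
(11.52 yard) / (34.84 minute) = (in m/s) 0.005039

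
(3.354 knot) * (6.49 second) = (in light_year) 1.184e-15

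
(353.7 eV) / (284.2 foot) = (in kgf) 6.671e-20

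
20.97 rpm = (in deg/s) 125.8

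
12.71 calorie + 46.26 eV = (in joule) 53.18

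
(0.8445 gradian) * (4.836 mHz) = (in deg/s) 0.003676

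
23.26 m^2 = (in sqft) 250.4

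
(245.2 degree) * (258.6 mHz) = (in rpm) 10.57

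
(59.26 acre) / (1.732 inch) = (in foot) 1.788e+07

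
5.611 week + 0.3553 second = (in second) 3.394e+06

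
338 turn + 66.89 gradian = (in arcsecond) 4.383e+08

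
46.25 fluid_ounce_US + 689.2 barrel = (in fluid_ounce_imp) 3.857e+06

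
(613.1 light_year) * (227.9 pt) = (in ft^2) 5.02e+18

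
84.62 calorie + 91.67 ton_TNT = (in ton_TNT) 91.67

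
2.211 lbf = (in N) 9.835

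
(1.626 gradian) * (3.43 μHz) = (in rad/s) 8.761e-08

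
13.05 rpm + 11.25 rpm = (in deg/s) 145.8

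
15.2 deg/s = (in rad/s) 0.2653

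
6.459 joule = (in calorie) 1.544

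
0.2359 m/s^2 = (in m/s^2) 0.2359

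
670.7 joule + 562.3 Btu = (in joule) 5.939e+05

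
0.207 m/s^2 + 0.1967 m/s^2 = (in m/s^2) 0.4037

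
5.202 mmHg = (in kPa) 0.6935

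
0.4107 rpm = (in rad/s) 0.04301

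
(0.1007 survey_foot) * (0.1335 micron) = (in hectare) 4.098e-13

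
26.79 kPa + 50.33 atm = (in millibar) 5.126e+04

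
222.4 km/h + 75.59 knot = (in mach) 0.2956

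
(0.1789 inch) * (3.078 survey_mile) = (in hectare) 0.002251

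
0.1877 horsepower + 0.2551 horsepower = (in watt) 330.2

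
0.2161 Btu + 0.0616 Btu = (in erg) 2.93e+09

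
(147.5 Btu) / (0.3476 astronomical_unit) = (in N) 2.993e-06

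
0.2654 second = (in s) 0.2654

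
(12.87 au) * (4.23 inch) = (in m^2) 2.069e+11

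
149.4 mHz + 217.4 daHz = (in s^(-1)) 2174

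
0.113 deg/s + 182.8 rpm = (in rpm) 182.8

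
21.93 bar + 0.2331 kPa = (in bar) 21.93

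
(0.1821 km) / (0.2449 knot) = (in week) 0.00239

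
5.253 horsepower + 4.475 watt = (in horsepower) 5.259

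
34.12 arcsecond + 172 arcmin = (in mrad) 50.2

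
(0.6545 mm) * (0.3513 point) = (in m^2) 8.111e-08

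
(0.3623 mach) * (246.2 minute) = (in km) 1822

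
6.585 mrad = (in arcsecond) 1358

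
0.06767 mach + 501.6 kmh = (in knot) 315.6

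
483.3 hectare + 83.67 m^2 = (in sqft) 5.202e+07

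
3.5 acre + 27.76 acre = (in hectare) 12.65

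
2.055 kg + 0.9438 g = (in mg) 2.056e+06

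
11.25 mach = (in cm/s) 3.831e+05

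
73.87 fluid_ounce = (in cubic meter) 0.002185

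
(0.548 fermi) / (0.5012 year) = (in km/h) 1.248e-22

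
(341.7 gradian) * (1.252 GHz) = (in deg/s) 3.85e+11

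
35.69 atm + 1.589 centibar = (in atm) 35.71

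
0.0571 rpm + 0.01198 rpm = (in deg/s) 0.4145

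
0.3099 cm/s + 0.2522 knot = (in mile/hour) 0.2972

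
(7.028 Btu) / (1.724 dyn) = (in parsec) 1.394e-08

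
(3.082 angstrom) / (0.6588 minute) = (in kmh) 2.807e-11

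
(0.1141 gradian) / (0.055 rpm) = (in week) 5.145e-07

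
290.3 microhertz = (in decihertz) 0.002903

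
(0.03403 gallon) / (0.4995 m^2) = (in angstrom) 2.579e+06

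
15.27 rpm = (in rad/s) 1.599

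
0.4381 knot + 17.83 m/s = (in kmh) 65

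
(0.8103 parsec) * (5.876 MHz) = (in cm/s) 1.469e+25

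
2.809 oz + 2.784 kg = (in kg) 2.864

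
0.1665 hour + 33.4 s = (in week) 0.001046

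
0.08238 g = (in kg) 8.238e-05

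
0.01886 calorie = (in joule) 0.07891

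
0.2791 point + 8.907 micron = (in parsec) 3.48e-21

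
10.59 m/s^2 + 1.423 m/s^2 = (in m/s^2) 12.01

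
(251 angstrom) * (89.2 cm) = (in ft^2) 2.41e-07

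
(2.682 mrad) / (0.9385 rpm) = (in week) 4.512e-08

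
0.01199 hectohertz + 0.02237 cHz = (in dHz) 11.99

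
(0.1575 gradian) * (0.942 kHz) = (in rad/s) 2.331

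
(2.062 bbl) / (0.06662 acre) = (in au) 8.128e-15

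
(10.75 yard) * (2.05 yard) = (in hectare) 0.001843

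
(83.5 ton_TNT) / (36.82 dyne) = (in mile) 5.896e+11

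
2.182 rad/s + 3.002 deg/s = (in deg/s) 128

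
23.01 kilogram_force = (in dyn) 2.257e+07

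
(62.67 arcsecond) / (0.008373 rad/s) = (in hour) 1.008e-05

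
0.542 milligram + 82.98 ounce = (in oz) 82.98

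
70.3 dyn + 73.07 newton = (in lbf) 16.43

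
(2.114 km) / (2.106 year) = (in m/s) 3.183e-05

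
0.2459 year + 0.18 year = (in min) 2.239e+05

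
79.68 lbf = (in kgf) 36.14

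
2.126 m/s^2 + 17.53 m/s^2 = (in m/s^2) 19.66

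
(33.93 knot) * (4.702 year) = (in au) 0.0173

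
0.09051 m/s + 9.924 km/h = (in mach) 0.008362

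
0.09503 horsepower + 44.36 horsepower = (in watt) 3.315e+04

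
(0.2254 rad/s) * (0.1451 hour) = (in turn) 18.74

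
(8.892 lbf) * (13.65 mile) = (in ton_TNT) 0.0002077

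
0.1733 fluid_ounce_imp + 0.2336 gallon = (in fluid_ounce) 30.07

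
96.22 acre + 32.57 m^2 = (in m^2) 3.894e+05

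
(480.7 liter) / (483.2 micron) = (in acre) 0.2458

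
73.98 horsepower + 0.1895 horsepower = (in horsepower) 74.17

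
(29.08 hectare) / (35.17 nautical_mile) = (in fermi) 4.465e+15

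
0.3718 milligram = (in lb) 8.197e-07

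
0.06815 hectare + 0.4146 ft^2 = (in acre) 0.1684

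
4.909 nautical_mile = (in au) 6.077e-08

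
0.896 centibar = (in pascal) 896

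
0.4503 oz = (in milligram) 1.277e+04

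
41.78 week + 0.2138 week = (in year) 0.8054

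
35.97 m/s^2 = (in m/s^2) 35.97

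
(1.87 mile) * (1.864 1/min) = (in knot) 181.7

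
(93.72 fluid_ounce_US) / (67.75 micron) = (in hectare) 0.004091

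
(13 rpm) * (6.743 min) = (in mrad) 5.508e+05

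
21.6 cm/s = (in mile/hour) 0.4832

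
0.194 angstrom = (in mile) 1.205e-14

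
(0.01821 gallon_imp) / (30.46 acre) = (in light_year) 7.099e-26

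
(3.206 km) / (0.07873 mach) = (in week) 0.0001977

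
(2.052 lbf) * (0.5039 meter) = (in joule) 4.599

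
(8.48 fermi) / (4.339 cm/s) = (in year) 6.197e-21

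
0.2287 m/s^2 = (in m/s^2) 0.2287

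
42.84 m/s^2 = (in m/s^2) 42.84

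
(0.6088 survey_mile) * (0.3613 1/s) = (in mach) 1.04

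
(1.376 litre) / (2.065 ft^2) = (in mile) 4.457e-06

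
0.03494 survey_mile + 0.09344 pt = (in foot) 184.5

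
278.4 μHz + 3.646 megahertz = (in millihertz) 3.646e+09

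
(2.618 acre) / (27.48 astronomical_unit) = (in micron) 0.002577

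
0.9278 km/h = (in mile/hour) 0.5765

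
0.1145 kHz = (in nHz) 1.145e+11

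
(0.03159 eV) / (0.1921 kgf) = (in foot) 8.814e-21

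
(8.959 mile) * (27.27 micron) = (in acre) 9.716e-05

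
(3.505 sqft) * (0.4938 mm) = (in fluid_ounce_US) 5.437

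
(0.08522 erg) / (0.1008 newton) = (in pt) 0.0002397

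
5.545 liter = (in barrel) 0.03488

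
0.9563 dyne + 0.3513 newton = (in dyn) 3.513e+04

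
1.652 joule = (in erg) 1.652e+07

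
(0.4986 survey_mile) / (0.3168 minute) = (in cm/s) 4221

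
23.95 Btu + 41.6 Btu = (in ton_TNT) 1.653e-05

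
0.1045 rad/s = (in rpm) 0.9979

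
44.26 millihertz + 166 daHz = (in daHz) 166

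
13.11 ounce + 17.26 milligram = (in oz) 13.11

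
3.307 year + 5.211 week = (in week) 177.6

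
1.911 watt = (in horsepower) 0.002563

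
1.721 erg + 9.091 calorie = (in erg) 3.804e+08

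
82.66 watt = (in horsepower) 0.1108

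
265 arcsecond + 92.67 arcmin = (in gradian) 1.798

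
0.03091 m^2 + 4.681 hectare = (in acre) 11.57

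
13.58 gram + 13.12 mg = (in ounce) 0.4795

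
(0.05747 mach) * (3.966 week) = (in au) 0.0003138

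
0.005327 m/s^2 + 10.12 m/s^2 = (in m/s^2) 10.13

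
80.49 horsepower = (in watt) 6.002e+04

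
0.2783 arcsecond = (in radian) 1.349e-06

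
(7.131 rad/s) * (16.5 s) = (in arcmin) 4.045e+05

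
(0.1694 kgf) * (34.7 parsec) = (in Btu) 1.686e+15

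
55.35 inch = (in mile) 0.0008736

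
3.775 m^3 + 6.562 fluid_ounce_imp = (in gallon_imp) 830.4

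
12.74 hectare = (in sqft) 1.371e+06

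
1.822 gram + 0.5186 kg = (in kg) 0.5204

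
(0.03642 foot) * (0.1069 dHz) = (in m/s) 0.0001187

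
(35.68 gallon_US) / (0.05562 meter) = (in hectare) 0.0002428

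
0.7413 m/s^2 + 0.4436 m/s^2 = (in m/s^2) 1.185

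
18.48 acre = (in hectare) 7.479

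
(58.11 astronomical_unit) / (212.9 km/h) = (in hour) 4.083e+07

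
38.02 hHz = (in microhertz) 3.802e+09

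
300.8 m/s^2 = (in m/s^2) 300.8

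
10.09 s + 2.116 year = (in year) 2.116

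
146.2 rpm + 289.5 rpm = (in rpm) 435.7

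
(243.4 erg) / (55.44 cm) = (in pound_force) 9.87e-06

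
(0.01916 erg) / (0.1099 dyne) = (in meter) 0.001743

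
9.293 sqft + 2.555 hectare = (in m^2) 2.555e+04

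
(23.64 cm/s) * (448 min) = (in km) 6.354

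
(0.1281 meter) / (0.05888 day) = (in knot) 4.895e-05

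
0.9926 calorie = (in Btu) 0.003936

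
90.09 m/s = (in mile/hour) 201.5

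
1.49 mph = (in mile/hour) 1.49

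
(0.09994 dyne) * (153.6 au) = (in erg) 2.296e+14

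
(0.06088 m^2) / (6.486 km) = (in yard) 1.027e-05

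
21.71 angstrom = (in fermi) 2.171e+06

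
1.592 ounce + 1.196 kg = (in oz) 43.78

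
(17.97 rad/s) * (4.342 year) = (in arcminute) 8.459e+12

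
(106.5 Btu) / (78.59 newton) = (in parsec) 4.633e-14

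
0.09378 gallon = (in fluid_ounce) 12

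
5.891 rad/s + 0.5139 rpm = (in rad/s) 5.945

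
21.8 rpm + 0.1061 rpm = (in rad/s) 2.294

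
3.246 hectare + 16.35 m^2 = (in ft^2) 3.496e+05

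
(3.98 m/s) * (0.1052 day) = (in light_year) 3.824e-12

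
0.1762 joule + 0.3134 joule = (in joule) 0.4896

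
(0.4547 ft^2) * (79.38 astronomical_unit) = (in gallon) 1.325e+14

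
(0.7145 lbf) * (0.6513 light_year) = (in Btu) 1.856e+13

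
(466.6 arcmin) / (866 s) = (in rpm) 0.001497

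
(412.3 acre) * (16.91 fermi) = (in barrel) 1.775e-07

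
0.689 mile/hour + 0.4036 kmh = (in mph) 0.9398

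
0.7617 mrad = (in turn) 0.0001212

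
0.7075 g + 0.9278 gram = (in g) 1.635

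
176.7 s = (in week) 0.0002922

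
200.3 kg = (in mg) 2.003e+08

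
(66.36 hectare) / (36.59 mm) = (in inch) 7.14e+08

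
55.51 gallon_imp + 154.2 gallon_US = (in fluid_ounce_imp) 2.943e+04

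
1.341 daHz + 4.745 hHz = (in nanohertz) 4.879e+11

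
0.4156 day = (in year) 0.001139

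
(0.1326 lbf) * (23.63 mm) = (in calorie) 0.003331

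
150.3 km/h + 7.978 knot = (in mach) 0.1347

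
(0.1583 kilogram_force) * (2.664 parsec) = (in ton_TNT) 3.05e+07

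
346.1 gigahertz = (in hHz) 3.461e+09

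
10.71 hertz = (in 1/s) 10.71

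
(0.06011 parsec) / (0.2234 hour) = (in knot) 4.483e+12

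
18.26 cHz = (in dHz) 1.826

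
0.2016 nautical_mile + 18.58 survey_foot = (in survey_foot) 1244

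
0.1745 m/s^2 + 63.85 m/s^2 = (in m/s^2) 64.02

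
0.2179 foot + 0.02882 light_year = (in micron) 2.727e+20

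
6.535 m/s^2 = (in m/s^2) 6.535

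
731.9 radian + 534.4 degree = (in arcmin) 2.548e+06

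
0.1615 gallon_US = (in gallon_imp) 0.1345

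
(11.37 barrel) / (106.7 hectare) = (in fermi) 1.694e+09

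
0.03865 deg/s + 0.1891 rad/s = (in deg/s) 10.87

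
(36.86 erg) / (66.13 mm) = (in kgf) 5.684e-06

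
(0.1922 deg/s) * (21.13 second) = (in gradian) 4.512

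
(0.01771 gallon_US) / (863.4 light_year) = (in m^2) 8.207e-24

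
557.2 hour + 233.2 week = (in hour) 3.973e+04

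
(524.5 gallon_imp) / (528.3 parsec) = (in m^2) 1.463e-19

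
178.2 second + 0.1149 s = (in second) 178.3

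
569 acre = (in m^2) 2.303e+06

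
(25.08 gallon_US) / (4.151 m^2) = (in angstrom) 2.287e+08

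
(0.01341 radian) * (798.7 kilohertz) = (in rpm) 1.023e+05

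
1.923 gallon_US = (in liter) 7.279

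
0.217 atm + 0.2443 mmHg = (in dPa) 2.202e+05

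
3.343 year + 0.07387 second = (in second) 1.054e+08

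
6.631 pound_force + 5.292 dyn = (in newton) 29.5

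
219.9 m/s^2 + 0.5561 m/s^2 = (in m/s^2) 220.5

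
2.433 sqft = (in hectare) 2.26e-05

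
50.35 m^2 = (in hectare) 0.005035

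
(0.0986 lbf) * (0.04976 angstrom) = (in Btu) 2.069e-15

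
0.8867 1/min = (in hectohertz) 0.0001478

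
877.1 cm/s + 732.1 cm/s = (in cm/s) 1609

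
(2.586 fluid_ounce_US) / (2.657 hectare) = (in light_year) 3.042e-25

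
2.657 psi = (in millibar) 183.2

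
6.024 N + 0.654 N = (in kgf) 0.681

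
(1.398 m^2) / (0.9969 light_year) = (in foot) 4.863e-16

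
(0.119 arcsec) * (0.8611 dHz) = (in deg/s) 2.846e-06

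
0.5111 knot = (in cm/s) 26.29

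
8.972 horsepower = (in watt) 6690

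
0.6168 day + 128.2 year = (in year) 128.2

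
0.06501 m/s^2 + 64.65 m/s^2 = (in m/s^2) 64.72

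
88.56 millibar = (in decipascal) 8.856e+04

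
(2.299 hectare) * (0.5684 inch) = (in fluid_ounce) 1.122e+07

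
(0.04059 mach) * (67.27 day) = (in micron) 8.033e+13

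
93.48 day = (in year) 0.2561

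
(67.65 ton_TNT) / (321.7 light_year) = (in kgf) 9.483e-09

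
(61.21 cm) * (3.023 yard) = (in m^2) 1.692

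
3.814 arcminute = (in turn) 0.0001766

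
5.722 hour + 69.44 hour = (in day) 3.132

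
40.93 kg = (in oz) 1444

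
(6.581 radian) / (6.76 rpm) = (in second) 9.296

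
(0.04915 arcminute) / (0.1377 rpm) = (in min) 1.652e-05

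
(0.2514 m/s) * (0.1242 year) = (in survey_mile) 611.8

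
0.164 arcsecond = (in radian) 7.951e-07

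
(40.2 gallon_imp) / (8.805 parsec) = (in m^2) 6.726e-19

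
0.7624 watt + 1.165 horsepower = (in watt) 869.5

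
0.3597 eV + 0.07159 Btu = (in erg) 7.553e+08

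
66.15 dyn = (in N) 0.0006615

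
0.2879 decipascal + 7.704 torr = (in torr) 7.704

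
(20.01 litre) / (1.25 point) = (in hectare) 0.004538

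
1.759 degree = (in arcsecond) 6332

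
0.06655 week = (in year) 0.001276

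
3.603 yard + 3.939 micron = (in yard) 3.603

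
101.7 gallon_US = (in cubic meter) 0.385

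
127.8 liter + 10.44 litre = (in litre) 138.2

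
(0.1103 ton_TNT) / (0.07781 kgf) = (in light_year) 6.393e-08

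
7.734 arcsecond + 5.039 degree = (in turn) 0.014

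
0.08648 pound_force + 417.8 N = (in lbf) 94.01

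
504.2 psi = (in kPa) 3476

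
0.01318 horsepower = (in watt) 9.828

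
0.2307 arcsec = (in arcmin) 0.003845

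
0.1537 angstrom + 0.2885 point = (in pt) 0.2885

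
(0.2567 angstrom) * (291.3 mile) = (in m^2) 1.203e-05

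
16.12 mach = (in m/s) 5489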